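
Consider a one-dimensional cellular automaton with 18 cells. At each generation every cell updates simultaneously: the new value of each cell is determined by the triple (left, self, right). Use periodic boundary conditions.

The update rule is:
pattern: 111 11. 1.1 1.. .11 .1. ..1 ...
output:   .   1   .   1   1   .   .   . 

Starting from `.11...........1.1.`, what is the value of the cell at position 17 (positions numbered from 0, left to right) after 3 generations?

.

.111.............1
.1.11.............
...111............
position 17 holds .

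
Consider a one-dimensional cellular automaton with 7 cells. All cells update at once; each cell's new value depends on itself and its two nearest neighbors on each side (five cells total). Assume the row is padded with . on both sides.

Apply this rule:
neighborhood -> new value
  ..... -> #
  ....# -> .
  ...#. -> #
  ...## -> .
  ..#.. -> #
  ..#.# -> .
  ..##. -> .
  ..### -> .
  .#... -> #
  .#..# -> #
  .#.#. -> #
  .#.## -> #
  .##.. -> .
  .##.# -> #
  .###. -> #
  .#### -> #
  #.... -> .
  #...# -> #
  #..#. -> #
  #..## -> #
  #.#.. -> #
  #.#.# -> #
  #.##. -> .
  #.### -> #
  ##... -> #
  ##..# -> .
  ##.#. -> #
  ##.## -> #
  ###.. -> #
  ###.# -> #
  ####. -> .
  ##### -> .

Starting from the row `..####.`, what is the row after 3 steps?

.#####.

...#.##
#.#.#..
.#####.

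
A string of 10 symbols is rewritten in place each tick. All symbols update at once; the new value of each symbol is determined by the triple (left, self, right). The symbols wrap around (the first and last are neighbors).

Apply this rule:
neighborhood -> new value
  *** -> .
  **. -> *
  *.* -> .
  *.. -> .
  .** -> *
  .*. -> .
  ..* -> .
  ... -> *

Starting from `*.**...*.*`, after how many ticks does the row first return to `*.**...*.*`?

*.**.*...*
*.**...*.*

2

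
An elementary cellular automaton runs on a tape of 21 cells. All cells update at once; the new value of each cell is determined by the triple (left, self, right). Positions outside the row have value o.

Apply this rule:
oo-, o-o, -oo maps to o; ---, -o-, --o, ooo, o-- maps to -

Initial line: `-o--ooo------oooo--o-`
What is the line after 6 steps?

o-------------------o

o---o-o------o--o---o
o----o--------------o
o-------------------o
o-------------------o  (fixed point — unchanged through step 6)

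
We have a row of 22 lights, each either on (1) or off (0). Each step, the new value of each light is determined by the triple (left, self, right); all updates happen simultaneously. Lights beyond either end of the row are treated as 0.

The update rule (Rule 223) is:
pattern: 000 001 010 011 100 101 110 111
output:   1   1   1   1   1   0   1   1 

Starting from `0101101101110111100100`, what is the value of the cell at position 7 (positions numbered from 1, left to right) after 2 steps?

1

1101101101110111111111
1101101101110111111111
position 7 holds 1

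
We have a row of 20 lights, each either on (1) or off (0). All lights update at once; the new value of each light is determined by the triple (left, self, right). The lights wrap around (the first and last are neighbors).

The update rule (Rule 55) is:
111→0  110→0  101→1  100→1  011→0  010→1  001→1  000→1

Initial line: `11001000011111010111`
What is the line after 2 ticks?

11000000011111000111

00111111100000111000
11000000011111000111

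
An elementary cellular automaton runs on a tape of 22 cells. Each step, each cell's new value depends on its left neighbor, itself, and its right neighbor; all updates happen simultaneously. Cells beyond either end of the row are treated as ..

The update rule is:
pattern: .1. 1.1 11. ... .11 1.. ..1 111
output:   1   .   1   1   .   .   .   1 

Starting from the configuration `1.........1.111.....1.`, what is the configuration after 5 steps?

1.1111111.1..11.111.1.
1..111111.1...1..11.1.
1...11111.1.1.1...1.1.
1.1..1111.1.1.1.1.1.1.
1.1...111.1.1.1.1.1.1.

1.1...111.1.1.1.1.1.1.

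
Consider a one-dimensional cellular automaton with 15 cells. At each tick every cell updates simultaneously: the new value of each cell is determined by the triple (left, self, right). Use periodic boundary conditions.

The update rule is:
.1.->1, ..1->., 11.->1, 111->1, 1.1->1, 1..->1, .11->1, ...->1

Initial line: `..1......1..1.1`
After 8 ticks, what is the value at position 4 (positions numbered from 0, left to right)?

1.111111.11.111
111111111111111
111111111111111  (fixed point — unchanged through tick 8)
position 4 holds 1

1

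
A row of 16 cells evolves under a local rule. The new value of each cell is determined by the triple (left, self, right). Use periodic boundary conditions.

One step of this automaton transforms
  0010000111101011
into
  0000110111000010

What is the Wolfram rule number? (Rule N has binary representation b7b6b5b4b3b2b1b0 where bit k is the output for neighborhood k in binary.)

137

position 8: 111 → 1  (bit 7 = 1)
position 10: 110 → 0  (bit 6 = 0)
position 11: 101 → 0  (bit 5 = 0)
position 0: 100 → 0  (bit 4 = 0)
position 7: 011 → 1  (bit 3 = 1)
position 2: 010 → 0  (bit 2 = 0)
position 1: 001 → 0  (bit 1 = 0)
position 4: 000 → 1  (bit 0 = 1)
bits b7..b0 = 10001001 = 137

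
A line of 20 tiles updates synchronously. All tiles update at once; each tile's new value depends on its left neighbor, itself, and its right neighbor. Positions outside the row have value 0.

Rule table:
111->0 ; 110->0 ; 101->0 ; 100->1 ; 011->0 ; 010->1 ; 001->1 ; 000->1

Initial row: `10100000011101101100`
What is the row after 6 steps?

10111111100000000011
10000000011111111100
11111111100000000011
00000000011111111100
11111111100000000011  (repeats step 3; period 2)
step 6: 00000000011111111100

00000000011111111100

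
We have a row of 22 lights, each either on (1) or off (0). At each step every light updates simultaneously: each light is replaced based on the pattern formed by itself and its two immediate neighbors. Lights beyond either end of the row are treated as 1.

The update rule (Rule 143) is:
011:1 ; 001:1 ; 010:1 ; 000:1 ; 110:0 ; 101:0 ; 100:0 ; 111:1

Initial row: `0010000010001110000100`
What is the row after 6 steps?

0110111110111100111101
0100111100111001111001
0101111001110011110011
0101110011100111100111
0101100111001111001111
0101001110011110011111

0101001110011110011111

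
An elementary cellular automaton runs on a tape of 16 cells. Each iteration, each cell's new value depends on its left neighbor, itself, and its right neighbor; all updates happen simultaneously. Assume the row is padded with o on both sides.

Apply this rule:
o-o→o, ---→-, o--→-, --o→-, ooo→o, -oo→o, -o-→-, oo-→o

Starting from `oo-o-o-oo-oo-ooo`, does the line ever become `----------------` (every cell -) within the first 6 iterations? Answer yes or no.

no

iteration 1: ooo-o-oooooooooo
iteration 2: oooo-ooooooooooo
iteration 3: oooooooooooooooo
iteration 4: oooooooooooooooo  (fixed point — unchanged through iteration 6)
iteration 6 is oooooooooooooooo, still not uniform -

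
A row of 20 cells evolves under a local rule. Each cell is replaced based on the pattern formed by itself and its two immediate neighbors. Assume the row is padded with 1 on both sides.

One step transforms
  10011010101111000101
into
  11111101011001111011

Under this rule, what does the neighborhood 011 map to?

At position 3 the neighborhood is 011; the next row has 1 there.

1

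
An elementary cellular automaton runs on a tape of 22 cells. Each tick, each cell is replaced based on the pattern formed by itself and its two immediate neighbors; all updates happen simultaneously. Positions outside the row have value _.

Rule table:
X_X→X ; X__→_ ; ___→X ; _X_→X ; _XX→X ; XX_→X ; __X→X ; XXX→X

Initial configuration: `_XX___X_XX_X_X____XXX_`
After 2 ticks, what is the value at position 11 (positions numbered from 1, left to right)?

X

XXX_XXXXXXXXXX_XXXXXX_
XXXXXXXXXXXXXXXXXXXXX_
position 11 holds X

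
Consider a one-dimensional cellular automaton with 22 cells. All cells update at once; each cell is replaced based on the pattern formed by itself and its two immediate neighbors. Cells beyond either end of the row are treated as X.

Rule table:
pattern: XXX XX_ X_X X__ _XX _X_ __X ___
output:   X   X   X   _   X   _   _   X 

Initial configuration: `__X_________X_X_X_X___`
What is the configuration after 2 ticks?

_XX_XXXXXXX___X_X____X

tick 1: ____XXXXXXX__X_X_X__X_
tick 2: _XX_XXXXXXX___X_X____X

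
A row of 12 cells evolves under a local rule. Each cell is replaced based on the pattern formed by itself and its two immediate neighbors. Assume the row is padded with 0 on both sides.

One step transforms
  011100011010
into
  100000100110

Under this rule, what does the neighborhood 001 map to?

At position 0 the neighborhood is 001; the next row has 1 there.

1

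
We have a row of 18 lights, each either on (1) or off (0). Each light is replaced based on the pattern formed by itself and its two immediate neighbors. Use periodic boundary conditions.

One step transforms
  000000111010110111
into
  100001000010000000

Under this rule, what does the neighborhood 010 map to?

At position 10 the neighborhood is 010; the next row has 1 there.

1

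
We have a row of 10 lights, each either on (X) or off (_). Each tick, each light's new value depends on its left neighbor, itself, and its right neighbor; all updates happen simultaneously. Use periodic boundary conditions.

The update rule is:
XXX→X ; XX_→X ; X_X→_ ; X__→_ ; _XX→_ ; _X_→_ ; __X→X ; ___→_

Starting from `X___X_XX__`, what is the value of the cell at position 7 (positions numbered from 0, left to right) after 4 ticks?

_

tick 1: ___X___X_X
tick 2: __X___X___
tick 3: _X___X____
tick 4: X___X_____
position 7 holds _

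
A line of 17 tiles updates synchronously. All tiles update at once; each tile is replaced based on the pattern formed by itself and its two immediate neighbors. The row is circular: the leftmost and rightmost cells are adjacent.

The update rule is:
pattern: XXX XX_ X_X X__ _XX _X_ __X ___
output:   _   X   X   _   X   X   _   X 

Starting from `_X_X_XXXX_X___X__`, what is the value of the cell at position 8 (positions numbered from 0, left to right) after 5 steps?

_XXXXX__XXX_X_X_X
XX___X__X_XXXXXXX
_X_X_X__XXX______
_XXXXX__X_X_XXXXX
XX___X__XXXXX___X
position 8 holds X

X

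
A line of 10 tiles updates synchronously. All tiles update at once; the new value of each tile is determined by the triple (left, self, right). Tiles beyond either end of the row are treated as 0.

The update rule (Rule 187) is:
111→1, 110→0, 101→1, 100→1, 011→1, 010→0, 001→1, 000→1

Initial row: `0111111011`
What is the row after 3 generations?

generation 1: 1111110110
generation 2: 1111101101
generation 3: 1111011010

1111011010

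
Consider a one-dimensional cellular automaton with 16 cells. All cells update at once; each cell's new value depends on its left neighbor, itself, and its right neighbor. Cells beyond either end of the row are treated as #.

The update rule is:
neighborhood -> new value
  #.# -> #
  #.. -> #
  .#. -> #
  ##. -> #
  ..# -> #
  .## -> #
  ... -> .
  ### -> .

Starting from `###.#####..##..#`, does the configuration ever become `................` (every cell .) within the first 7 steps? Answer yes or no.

step 1: ..###...########
step 2: ###.##.##.......
step 3: ..########.....#
step 4: ###......##...##
step 5: ..##....####.##.
step 6: #####..##..#####
step 7: ....########....
step 7 is ....########...., still not uniform .

no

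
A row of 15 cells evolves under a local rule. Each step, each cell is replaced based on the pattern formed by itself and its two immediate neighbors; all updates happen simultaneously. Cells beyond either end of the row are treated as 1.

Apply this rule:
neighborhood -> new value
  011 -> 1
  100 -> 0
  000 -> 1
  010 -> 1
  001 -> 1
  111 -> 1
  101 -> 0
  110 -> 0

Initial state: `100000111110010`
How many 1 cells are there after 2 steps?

10

001111111100110
011111111001100
count of 1: 10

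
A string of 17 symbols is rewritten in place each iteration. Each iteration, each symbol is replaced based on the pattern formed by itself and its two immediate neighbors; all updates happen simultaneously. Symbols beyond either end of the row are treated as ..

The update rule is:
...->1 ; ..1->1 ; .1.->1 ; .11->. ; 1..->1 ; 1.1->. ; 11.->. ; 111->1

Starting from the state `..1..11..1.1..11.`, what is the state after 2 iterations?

.111.11.1...1.111

iteration 1: 11111..111.111..1
iteration 2: .111.11.1...1.111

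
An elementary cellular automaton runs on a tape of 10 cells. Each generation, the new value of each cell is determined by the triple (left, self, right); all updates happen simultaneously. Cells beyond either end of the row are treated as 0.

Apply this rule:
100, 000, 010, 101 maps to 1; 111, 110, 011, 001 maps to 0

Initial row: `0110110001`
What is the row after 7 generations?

1011100000

0001001101
1101100011
0010011000
1011000111
1100110000
0010001111
1011100000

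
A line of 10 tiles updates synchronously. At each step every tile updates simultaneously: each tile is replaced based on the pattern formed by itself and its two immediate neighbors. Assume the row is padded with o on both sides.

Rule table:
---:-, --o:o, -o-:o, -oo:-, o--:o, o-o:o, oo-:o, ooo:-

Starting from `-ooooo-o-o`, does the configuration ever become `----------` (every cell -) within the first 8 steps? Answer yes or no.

step 1: o----oooo-
step 2: oo--o---oo
step 3: -ooooo-o--
step 4: o----ooooo
step 5: oo--o-----
step 6: -ooooo---o
step 7: o----oo-o-
step 8: oo--o-oooo
step 8 is oo--o-oooo, still not uniform -

no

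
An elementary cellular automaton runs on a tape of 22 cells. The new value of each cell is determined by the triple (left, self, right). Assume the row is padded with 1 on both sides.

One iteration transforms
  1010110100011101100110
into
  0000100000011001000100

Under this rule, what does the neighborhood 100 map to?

At position 8 the neighborhood is 100; the next row has 0 there.

0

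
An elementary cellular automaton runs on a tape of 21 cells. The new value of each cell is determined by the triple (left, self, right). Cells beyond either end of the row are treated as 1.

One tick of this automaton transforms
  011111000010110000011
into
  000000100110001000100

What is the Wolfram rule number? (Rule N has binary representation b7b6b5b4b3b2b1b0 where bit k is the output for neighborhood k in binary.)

position 2: 111 → 0  (bit 7 = 0)
position 5: 110 → 0  (bit 6 = 0)
position 0: 101 → 0  (bit 5 = 0)
position 6: 100 → 1  (bit 4 = 1)
position 1: 011 → 0  (bit 3 = 0)
position 10: 010 → 1  (bit 2 = 1)
position 9: 001 → 1  (bit 1 = 1)
position 7: 000 → 0  (bit 0 = 0)
bits b7..b0 = 00010110 = 22

22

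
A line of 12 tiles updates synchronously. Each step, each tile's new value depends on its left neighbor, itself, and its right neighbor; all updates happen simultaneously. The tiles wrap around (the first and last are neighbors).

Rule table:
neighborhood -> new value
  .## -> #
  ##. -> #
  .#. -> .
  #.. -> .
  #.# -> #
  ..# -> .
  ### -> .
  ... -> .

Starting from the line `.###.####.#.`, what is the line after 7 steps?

........##..

.#.###..##..
..##.#..##..
..###...##..
..#.#...##..
...#....##..
........##..
........##..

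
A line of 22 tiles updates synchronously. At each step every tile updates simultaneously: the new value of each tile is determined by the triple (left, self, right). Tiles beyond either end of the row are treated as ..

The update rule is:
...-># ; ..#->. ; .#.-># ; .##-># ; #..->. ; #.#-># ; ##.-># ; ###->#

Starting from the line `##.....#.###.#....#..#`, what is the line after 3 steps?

##.###.#######.##.#..#
###################..#
###################..#

###################..#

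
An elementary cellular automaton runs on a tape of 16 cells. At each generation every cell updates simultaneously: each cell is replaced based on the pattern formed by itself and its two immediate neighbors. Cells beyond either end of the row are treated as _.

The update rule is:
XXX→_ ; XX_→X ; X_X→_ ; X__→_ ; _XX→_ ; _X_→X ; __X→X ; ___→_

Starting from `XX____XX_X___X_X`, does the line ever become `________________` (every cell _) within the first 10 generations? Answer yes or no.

no

_X___X_X_X__XX_X
XX__XX_X_X_X_X_X
_X_X_X_X_X_X_X_X
XX_X_X_X_X_X_X_X
_X_X_X_X_X_X_X_X  (repeats generation 3; period 2)
generation 10: XX_X_X_X_X_X_X_X
generation 10 is XX_X_X_X_X_X_X_X, still not uniform _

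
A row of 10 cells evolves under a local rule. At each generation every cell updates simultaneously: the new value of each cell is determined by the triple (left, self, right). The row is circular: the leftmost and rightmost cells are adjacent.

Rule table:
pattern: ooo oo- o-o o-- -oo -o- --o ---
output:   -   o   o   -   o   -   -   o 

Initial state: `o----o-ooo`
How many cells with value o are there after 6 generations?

generation 1: o-oo--oo--
generation 2: -ooo--oo--
generation 3: -o-o--oo-o
generation 4: o-o---ooo-
generation 5: -o--o-o-oo
generation 6: o----o-ooo
count of o: 5

5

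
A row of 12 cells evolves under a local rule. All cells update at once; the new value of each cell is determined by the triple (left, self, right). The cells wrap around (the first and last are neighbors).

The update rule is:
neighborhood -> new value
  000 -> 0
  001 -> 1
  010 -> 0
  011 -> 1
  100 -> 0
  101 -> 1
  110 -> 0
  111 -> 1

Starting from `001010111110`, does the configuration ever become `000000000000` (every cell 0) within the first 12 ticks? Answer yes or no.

010101111100
101011111000
010111110001
101111100010
011111000101
111110001010
111100010101
111000101011
110001010111
100010101111
000101011111
001010111110
tick 12 is 001010111110, still not uniform 0

no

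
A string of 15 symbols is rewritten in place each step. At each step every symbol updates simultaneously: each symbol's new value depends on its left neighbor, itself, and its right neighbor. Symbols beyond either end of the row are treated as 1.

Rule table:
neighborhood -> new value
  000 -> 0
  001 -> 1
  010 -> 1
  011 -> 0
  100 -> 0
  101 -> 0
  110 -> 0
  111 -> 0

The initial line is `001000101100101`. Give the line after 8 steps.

step 1: 011001100001100
step 2: 000010000010001
step 3: 000110000110010
step 4: 001000001000110
step 5: 011000011001000
step 6: 000000100011001
step 7: 000001100100010
step 8: 000010001100110

000010001100110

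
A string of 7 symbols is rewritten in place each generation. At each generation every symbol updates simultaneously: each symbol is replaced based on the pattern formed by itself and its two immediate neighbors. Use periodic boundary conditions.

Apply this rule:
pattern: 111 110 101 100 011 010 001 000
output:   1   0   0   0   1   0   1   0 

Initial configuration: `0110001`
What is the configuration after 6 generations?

1001000

generation 1: 0100010
generation 2: 1000100
generation 3: 0001001
generation 4: 0010010
generation 5: 0100100
generation 6: 1001000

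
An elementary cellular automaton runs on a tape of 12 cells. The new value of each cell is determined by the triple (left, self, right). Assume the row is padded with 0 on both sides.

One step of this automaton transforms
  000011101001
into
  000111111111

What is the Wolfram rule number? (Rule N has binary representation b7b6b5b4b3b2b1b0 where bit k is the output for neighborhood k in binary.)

254

position 5: 111 → 1  (bit 7 = 1)
position 6: 110 → 1  (bit 6 = 1)
position 7: 101 → 1  (bit 5 = 1)
position 9: 100 → 1  (bit 4 = 1)
position 4: 011 → 1  (bit 3 = 1)
position 8: 010 → 1  (bit 2 = 1)
position 3: 001 → 1  (bit 1 = 1)
position 0: 000 → 0  (bit 0 = 0)
bits b7..b0 = 11111110 = 254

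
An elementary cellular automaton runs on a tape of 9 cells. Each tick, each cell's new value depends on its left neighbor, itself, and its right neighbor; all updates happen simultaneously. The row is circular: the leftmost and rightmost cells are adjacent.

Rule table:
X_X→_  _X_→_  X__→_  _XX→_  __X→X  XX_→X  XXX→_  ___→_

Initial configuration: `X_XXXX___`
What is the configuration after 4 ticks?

__X__X___

_____X__X
____X__X_
___X__X__
__X__X___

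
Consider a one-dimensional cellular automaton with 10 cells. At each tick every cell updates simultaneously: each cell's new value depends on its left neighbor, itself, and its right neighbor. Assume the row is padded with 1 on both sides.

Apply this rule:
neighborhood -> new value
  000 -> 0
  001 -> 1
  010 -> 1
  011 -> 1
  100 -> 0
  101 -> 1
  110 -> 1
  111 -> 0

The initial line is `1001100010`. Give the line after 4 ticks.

1011100111
1110101100
0011111101
0110000111

0110000111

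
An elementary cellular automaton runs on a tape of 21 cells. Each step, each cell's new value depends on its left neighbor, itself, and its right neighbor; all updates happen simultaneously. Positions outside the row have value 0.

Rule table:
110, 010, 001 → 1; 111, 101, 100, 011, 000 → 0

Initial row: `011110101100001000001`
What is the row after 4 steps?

101010101100101010101

100010100100011000011
100110101100101000101
101010100101101001101
101010101100101010101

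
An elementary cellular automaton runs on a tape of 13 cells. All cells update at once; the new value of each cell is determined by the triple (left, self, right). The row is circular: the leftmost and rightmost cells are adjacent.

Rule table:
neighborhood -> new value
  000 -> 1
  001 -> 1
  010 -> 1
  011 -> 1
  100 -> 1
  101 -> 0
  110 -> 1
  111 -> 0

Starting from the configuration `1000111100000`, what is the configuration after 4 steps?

0000111100000

step 1: 1111100111111
step 2: 0000111100000
step 3: 1111100111111  (repeats step 1; period 2)
step 4: 0000111100000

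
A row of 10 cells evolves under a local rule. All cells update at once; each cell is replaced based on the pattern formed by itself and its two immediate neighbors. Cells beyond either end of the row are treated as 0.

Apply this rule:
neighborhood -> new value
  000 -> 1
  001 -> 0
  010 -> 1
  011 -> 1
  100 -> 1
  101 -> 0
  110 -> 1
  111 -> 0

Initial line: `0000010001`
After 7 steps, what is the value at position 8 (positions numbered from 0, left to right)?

0

1111011101
1001010101
1101010101
1101010101  (fixed point — unchanged through step 7)
position 8 holds 0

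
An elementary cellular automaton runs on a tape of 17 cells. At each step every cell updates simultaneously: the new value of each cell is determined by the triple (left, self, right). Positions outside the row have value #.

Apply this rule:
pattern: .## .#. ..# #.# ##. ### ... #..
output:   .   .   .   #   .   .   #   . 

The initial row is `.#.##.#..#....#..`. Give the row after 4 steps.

.......###....#..

#.#..#.....##....
.#.....###....##.
#..###.....##...#
.......###....#..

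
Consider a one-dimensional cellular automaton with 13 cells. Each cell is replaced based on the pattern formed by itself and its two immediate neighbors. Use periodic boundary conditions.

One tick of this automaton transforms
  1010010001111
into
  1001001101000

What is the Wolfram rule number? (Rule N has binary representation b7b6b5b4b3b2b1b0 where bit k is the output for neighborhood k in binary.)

position 10: 111 → 0  (bit 7 = 0)
position 0: 110 → 1  (bit 6 = 1)
position 1: 101 → 0  (bit 5 = 0)
position 3: 100 → 1  (bit 4 = 1)
position 9: 011 → 1  (bit 3 = 1)
position 2: 010 → 0  (bit 2 = 0)
position 4: 001 → 0  (bit 1 = 0)
position 7: 000 → 1  (bit 0 = 1)
bits b7..b0 = 01011001 = 89

89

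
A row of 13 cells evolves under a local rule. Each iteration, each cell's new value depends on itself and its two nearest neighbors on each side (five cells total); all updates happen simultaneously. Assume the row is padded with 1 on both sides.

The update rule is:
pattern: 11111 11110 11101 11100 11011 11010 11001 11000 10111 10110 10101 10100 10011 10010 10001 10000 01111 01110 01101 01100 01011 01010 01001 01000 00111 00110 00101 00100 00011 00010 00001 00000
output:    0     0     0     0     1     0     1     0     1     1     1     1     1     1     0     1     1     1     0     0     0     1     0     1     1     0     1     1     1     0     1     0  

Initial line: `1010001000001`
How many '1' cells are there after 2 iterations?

0011001110111
1100111101110
count of 1: 9

9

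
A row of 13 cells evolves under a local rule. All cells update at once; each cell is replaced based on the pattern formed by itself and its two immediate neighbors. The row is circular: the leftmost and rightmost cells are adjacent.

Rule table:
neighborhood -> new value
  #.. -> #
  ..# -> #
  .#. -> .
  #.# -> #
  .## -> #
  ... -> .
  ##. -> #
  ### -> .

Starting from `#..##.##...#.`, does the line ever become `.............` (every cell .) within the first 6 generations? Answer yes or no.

no

.########.#.#
##......##.#.
###....####.#
..##..##..###
###########.#
..........###
generation 6 is ..........###, still not uniform .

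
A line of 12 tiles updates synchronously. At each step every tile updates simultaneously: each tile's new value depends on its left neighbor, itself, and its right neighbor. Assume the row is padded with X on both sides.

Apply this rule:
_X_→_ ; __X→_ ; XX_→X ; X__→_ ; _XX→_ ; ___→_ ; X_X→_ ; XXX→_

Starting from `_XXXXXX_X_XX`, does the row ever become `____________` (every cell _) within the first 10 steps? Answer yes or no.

step 1: ______X_____
step 2: ____________
all cells are _ at step 2

yes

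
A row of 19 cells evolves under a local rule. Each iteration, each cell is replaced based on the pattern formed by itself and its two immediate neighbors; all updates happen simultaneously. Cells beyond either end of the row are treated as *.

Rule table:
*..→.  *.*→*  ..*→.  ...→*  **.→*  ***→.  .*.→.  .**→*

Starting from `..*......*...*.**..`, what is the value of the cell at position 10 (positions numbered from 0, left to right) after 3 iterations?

.

....****...*..***..
.**.*..*.*....*.*..
****....*..**..*...
position 10 holds .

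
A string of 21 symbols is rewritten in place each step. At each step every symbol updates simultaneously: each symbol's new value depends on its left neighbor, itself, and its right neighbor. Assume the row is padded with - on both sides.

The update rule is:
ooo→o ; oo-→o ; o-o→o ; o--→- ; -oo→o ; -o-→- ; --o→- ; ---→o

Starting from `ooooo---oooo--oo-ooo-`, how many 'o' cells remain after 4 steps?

18

step 1: ooooo-o-oooo--oooooo-
step 2: oooooo-ooooo--oooooo-
step 3: oooooooooooo--oooooo-
step 4: oooooooooooo--oooooo-
count of o: 18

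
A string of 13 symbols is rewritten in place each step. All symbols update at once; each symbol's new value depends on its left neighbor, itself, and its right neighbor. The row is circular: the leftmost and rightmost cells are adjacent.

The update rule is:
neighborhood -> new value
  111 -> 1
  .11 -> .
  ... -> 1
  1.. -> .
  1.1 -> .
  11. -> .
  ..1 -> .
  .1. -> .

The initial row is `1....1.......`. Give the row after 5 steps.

step 1: ..11...11111.
step 2: 1....1..111..
step 3: ..11.....1...
step 4: 1....111...11
step 5: ..11..1..1..1

..11..1..1..1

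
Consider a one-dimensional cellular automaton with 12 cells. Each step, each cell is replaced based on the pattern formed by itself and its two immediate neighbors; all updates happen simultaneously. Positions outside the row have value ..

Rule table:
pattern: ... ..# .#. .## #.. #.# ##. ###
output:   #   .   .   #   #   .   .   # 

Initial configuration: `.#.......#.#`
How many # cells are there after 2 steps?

10

..######....
#.#####.####
count of #: 10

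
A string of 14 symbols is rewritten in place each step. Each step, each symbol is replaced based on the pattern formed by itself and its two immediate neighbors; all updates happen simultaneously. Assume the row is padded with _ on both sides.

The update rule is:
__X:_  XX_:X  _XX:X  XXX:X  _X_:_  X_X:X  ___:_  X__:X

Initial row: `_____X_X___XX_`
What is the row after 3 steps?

______X_X__XXX
_______X_X_XXX
________X_XXXX

________X_XXXX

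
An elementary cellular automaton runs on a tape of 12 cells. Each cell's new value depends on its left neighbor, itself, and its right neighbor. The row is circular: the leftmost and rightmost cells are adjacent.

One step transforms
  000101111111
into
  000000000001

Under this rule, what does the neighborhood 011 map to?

0

At position 5 the neighborhood is 011; the next row has 0 there.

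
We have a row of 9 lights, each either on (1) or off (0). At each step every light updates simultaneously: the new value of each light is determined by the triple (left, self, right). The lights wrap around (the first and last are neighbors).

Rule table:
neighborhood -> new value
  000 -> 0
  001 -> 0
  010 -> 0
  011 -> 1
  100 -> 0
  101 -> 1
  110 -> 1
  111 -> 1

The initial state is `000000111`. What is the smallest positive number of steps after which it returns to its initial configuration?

step 1: 000000111

1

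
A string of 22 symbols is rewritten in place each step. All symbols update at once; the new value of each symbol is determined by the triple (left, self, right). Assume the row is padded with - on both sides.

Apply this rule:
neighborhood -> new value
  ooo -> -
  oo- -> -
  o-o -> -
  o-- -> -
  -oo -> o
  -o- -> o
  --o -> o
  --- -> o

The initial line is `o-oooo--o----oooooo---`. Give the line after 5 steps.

o-o----oo-oooo------oo
o-o-oooo--o----oooooo-
o-o-o----oo-oooo------
o-o-o-oooo--o----ooooo
o-o-o-o----oo-oooo----

o-o-o-o----oo-oooo----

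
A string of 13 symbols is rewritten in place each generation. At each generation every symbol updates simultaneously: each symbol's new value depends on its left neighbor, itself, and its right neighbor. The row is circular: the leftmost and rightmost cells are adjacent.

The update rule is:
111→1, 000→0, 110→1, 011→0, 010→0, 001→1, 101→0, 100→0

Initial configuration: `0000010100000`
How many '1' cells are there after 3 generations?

1

0000100000000
0001000000000
0010000000000
count of 1: 1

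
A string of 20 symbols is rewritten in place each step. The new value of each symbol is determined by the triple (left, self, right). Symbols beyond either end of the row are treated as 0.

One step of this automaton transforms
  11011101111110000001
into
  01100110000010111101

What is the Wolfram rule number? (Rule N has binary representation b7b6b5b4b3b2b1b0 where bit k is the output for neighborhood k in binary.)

101

position 4: 111 → 0  (bit 7 = 0)
position 1: 110 → 1  (bit 6 = 1)
position 2: 101 → 1  (bit 5 = 1)
position 13: 100 → 0  (bit 4 = 0)
position 0: 011 → 0  (bit 3 = 0)
position 19: 010 → 1  (bit 2 = 1)
position 18: 001 → 0  (bit 1 = 0)
position 14: 000 → 1  (bit 0 = 1)
bits b7..b0 = 01100101 = 101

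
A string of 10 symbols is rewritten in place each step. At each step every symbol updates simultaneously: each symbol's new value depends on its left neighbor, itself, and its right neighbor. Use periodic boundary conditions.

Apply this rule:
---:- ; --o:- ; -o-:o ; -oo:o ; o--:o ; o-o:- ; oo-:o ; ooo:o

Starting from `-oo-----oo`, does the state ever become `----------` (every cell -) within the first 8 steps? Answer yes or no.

no

-ooo----oo
-oooo---oo
-ooooo--oo
-oooooo-oo
-oooooo-oo  (fixed point — unchanged through step 8)
step 8 is -oooooo-oo, still not uniform -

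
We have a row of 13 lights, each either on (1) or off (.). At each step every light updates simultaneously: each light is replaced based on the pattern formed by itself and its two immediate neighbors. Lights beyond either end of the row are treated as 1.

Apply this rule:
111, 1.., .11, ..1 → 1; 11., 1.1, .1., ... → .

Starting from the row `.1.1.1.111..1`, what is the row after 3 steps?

.......11.111
1.....11..111
.1...11.11111

.1...11.11111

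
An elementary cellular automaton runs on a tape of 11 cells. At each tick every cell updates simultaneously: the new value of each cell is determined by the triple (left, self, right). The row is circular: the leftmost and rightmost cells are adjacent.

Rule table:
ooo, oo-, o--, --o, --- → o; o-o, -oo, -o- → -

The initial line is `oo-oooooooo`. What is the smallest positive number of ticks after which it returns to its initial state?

oo--ooooooo
oooo-oooooo
oooo--ooooo
oooooo-oooo
oooooo--ooo
oooooooo-oo
oooooooo--o
oooooooooo-
-ooooooooo-
o-ooooooooo
o--oooooooo
ooo-ooooooo
ooo--oooooo
ooooo-ooooo
ooooo--oooo
ooooooo-ooo
ooooooo--oo
ooooooooo-o
ooooooooo--
-oooooooooo
--ooooooooo
oo-oooooooo

22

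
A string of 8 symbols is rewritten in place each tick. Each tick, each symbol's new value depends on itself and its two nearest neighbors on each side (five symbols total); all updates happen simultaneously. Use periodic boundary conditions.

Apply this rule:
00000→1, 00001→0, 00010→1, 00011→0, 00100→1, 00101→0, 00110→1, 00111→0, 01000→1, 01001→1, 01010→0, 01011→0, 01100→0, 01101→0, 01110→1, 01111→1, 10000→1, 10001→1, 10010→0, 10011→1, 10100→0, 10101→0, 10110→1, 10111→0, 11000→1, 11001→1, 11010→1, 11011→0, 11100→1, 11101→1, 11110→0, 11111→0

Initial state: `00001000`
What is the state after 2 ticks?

tick 1: 11011111
tick 2: 01001000

01001000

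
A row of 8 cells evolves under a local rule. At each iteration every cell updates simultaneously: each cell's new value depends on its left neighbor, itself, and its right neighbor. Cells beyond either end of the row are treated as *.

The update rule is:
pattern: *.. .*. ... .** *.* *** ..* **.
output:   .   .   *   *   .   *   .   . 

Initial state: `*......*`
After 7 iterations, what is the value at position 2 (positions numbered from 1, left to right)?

*

..****.*
..***..*
..**...*
..*..*.*
.......*
.*****.*
.****..*
position 2 holds *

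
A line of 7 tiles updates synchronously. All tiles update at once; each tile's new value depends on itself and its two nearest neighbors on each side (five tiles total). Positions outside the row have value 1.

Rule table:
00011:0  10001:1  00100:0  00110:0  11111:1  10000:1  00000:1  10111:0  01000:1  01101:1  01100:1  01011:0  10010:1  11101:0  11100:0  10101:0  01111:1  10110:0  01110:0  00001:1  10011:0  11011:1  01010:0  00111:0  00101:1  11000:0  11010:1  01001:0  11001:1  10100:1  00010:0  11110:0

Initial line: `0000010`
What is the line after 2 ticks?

1000100

tick 1: 0111010
tick 2: 1000100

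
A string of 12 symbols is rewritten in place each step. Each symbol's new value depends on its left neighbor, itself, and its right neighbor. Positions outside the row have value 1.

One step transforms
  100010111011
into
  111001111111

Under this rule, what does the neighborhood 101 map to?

1

At position 5 the neighborhood is 101; the next row has 1 there.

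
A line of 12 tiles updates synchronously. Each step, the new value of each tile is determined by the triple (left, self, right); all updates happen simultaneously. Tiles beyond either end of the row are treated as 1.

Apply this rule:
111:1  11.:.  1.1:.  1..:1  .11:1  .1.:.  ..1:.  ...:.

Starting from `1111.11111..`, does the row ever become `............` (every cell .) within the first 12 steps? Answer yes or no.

no

111..1111.1.
11.1.111....
1....11.1...
.1...1...1..
..1...1...1.
1..1...1....
.1..1...1...
..1..1...1..
1..1..1...1.
.1..1..1....
..1..1..1...
1..1..1..1..
step 12 is 1..1..1..1.., still not uniform .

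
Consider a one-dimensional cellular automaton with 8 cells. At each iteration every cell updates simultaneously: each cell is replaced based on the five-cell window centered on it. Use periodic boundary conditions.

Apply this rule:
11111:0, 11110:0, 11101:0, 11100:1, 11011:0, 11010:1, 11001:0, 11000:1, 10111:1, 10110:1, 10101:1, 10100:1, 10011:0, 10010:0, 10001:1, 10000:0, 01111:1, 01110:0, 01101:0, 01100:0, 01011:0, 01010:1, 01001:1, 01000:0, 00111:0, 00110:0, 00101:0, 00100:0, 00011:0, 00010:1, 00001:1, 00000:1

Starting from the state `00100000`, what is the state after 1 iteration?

11000111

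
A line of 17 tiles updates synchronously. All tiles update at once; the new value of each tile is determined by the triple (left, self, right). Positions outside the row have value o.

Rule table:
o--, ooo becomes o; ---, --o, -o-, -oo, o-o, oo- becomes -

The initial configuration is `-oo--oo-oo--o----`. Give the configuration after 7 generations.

--o--o---o-------

---o------o--o---
o---o------o--o--
-o---o------o--o-
--o---o------o---
o--o---o------o--
-o--o---o------o-
--o--o---o-------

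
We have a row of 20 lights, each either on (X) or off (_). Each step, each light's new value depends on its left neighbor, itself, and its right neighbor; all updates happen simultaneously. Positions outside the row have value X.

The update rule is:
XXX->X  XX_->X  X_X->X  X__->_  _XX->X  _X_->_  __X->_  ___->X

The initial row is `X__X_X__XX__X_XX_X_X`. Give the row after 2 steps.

X___X___XX___XXXX_XX
X_X___X_XX_X_XXXXXXX

X_X___X_XX_X_XXXXXXX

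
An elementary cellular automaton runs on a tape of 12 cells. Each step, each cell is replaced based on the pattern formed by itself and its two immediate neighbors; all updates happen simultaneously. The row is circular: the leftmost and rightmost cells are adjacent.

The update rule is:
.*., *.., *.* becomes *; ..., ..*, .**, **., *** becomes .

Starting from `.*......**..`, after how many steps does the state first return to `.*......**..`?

step 1: .**.......*.
step 2: ...*......**
step 3: *..**.......
step 4: **...*......
step 5: ..*..**.....
step 6: ..**...*....
step 7: ....*..**...
step 8: ....**...*..
step 9: ......*..**.
step 10: ......**...*
step 11: *.......*..*
step 12: .*......**..

12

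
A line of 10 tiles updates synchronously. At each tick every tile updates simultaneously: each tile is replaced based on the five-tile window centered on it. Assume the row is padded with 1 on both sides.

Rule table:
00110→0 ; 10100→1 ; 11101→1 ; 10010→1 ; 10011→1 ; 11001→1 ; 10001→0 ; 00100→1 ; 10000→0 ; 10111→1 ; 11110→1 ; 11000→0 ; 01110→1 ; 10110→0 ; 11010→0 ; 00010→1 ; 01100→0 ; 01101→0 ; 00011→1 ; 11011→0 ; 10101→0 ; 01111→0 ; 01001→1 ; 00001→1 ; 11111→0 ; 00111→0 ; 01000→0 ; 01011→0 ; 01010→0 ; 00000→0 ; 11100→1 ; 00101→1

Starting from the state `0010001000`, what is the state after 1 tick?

1110011001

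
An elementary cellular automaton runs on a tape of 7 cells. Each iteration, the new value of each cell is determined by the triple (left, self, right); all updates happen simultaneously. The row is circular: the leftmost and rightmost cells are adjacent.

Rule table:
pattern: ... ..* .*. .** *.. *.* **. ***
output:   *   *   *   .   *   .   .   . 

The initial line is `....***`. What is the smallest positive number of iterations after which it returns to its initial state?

2

****...
....***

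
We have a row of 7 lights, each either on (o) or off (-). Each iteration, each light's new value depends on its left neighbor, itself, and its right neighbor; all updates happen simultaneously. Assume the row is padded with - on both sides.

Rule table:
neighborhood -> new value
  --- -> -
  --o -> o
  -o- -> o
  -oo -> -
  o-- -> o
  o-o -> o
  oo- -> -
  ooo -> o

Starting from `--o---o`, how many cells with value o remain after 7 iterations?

4

-ooo-oo
o-o-o--
oooooo-
-oooo-o
o-oo-oo
oo--o--
--oooo-
count of o: 4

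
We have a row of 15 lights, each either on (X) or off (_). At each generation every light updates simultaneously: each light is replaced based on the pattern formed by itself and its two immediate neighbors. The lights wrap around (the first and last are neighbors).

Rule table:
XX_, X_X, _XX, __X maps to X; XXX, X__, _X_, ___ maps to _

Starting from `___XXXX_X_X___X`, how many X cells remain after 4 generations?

8

generation 1: __XX__XX_X___X_
generation 2: _XXX_XXXX___X__
generation 3: XX_XXX__X__X___
generation 4: XXXX_X_X__X___X
count of X: 8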